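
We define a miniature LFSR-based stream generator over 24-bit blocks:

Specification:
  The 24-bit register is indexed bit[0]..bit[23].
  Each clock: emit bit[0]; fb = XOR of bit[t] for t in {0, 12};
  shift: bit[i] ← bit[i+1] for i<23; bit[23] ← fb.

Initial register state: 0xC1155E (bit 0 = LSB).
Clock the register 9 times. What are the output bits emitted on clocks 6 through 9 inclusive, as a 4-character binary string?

0101

reg_0 = 0xC1155E
clock 1: out=0, reg = 0xE08AAF
clock 2: out=1, reg = 0xF04557
clock 3: out=1, reg = 0xF822AB
clock 4: out=1, reg = 0xFC1155
clock 5: out=1, reg = 0x7E08AA
clock 6: out=0, reg = 0x3F0455
clock 7: out=1, reg = 0x9F822A
clock 8: out=0, reg = 0x4FC115
clock 9: out=1, reg = 0xA7E08A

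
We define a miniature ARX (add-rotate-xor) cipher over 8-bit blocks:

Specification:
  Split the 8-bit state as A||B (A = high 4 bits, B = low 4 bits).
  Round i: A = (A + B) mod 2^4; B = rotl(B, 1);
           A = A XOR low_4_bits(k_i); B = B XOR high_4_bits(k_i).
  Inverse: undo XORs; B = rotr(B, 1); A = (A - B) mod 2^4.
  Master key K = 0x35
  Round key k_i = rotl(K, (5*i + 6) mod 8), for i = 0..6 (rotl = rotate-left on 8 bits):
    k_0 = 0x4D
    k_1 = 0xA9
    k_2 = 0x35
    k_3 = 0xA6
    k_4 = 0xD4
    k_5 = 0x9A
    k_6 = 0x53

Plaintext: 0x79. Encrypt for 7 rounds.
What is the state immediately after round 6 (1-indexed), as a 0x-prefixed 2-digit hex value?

0x25

s_0 = plaintext = 0x79
s_1 = Round(s_0, k_0) = 0xD7
s_2 = Round(s_1, k_1) = 0xD4
s_3 = Round(s_2, k_2) = 0x4B
s_4 = Round(s_3, k_3) = 0x9D
s_5 = Round(s_4, k_4) = 0x26
s_6 = Round(s_5, k_5) = 0x25
s_7 = Round(s_6, k_6) = 0x4F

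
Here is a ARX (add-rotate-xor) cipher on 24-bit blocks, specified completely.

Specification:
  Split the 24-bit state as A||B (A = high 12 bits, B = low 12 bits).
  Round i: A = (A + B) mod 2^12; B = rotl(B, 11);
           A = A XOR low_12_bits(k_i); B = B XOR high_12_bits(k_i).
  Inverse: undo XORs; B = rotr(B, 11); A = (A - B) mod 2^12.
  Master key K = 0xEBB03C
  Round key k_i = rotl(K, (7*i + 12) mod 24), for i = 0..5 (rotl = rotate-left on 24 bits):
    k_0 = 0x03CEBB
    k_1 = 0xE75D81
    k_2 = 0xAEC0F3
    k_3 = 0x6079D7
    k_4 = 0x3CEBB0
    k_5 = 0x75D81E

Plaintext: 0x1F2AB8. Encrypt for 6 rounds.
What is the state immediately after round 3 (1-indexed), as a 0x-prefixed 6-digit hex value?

0x74648E

s_0 = plaintext = 0x1F2AB8
s_1 = Round(s_0, k_0) = 0x211560
s_2 = Round(s_1, k_1) = 0xAF0CC5
s_3 = Round(s_2, k_2) = 0x74648E
s_4 = Round(s_3, k_3) = 0x203440
s_5 = Round(s_4, k_4) = 0xDF31EE
s_6 = Round(s_5, k_5) = 0x7FF7AA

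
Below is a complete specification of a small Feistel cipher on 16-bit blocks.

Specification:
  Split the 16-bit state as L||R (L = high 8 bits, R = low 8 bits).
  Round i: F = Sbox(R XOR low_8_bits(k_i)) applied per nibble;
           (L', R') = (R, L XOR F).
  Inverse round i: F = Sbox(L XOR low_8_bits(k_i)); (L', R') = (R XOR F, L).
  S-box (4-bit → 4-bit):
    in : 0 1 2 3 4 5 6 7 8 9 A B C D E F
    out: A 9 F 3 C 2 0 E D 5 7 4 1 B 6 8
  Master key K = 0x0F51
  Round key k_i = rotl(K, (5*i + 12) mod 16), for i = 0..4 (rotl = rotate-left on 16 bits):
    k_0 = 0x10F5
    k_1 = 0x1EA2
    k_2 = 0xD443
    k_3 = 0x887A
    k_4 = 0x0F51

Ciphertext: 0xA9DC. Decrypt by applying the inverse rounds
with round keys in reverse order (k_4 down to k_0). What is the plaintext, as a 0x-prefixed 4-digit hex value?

s_0 = ciphertext = 0xA9DC
s_1 = InvRound(s_0, k_4) = 0x51A9
s_2 = InvRound(s_1, k_3) = 0x5D51
s_3 = InvRound(s_2, k_2) = 0xC75D
s_4 = InvRound(s_3, k_1) = 0x5FC7
s_5 = InvRound(s_4, k_0) = 0xB05F

0xB05F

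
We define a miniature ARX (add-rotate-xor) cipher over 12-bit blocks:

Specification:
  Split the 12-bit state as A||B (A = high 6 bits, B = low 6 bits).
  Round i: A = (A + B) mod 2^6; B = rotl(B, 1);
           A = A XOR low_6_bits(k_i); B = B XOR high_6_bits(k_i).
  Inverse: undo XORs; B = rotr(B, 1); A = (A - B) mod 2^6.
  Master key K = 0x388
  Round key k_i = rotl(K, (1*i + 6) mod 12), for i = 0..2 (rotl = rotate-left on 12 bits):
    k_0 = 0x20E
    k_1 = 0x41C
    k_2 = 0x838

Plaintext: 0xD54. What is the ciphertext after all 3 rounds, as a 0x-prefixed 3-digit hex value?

s_0 = plaintext = 0xD54
s_1 = Round(s_0, k_0) = 0x1E0
s_2 = Round(s_1, k_1) = 0xED1
s_3 = Round(s_2, k_2) = 0xD02

0xD02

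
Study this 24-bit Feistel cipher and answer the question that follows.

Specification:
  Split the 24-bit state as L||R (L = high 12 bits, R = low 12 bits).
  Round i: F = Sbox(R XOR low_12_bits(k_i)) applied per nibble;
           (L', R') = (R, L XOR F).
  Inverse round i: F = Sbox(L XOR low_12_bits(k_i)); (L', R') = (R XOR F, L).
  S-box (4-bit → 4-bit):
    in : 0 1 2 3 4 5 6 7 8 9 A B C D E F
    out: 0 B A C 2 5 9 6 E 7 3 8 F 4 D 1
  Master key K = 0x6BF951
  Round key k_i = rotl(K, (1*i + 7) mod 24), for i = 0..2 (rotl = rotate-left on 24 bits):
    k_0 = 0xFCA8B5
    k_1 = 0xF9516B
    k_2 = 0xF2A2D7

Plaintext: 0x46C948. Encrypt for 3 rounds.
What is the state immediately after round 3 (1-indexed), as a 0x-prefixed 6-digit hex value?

s_0 = plaintext = 0x46C948
s_1 = Round(s_0, k_0) = 0x948F78
s_2 = Round(s_1, k_1) = 0xF784F4
s_3 = Round(s_2, k_2) = 0x4F46D4

0x4F46D4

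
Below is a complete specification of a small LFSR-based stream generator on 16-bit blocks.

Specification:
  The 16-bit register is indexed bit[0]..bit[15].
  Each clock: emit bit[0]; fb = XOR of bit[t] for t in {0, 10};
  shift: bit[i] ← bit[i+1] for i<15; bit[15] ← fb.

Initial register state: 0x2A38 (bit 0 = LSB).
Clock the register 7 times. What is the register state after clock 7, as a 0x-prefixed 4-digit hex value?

reg_0 = 0x2A38
clock 1: out=0, reg = 0x151C
clock 2: out=0, reg = 0x8A8E
clock 3: out=0, reg = 0x4547
clock 4: out=1, reg = 0x22A3
clock 5: out=1, reg = 0x9151
clock 6: out=1, reg = 0xC8A8
clock 7: out=0, reg = 0x6454

0x6454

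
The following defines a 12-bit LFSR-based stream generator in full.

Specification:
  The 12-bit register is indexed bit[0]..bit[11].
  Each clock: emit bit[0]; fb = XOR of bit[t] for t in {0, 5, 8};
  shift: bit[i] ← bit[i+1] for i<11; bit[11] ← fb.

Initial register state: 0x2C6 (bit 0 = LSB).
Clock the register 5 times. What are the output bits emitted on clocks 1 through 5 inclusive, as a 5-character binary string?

reg_0 = 0x2C6
clock 1: out=0, reg = 0x163
clock 2: out=1, reg = 0x8B1
clock 3: out=1, reg = 0x458
clock 4: out=0, reg = 0x22C
clock 5: out=0, reg = 0x916

01100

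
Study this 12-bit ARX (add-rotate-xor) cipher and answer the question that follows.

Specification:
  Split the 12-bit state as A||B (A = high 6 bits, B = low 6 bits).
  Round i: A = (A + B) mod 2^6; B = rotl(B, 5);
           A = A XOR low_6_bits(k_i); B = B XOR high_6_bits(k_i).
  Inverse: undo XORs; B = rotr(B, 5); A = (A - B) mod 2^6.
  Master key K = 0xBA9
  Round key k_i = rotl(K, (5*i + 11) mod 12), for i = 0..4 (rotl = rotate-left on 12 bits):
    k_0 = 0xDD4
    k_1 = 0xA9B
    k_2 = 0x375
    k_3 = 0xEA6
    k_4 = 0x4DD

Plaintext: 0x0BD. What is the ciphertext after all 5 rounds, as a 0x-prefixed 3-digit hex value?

0xBAC

s_0 = plaintext = 0x0BD
s_1 = Round(s_0, k_0) = 0xAC9
s_2 = Round(s_1, k_1) = 0xBCE
s_3 = Round(s_2, k_2) = 0x20A
s_4 = Round(s_3, k_3) = 0xD3F
s_5 = Round(s_4, k_4) = 0xBAC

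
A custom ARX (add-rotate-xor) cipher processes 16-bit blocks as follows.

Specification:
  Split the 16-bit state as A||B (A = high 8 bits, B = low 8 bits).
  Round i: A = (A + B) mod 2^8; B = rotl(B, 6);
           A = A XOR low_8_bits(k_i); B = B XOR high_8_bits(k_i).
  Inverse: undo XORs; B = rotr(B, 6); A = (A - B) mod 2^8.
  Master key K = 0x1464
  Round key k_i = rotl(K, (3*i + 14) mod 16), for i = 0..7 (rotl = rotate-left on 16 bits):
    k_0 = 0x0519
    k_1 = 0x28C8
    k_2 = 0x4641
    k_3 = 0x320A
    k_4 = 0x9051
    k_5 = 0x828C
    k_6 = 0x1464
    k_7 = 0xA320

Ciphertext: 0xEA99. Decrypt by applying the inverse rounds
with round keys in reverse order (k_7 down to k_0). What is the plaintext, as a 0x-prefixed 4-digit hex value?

s_0 = ciphertext = 0xEA99
s_1 = InvRound(s_0, k_7) = 0xE2E8
s_2 = InvRound(s_1, k_6) = 0x93F3
s_3 = InvRound(s_2, k_5) = 0x5AC5
s_4 = InvRound(s_3, k_4) = 0xB655
s_5 = InvRound(s_4, k_3) = 0x1F9D
s_6 = InvRound(s_5, k_2) = 0xEF6F
s_7 = InvRound(s_6, k_1) = 0x0A1D
s_8 = InvRound(s_7, k_0) = 0xB360

0xB360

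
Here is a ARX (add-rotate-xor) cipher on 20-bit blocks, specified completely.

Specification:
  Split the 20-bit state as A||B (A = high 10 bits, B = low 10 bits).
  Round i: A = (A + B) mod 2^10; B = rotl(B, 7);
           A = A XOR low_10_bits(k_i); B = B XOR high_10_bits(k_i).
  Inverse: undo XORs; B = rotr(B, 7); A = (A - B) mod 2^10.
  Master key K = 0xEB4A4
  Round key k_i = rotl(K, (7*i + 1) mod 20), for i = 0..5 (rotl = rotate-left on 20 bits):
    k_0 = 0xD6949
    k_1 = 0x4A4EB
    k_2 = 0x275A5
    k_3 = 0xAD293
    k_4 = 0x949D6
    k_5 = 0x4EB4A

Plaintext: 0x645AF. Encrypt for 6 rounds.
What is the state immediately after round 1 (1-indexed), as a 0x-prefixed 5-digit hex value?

s_0 = plaintext = 0x645AF
s_1 = Round(s_0, k_0) = 0x824EF
s_2 = Round(s_1, k_1) = 0x84EB4
s_3 = Round(s_2, k_2) = 0x58ACB
s_4 = Round(s_3, k_3) = 0xAFB6D
s_5 = Round(s_4, k_4) = 0xFF4BF
s_6 = Round(s_5, k_5) = 0xFDAAD

0x824EF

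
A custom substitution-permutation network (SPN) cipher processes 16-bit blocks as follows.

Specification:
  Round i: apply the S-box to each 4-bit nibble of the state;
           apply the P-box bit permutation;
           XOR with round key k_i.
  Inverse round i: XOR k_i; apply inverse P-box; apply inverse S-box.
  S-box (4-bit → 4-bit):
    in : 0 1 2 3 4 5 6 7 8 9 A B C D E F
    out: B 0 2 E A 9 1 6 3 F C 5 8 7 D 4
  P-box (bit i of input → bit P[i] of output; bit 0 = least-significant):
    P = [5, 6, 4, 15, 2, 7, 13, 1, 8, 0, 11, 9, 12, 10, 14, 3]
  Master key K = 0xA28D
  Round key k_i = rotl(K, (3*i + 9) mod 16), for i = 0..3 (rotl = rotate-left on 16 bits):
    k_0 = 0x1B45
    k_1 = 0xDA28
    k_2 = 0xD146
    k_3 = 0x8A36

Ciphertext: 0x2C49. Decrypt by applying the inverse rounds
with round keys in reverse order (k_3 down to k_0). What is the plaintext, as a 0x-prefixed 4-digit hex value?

0xDEF5

s_0 = ciphertext = 0x2C49
s_1 = InvRound(s_0, k_3) = 0x44E9
s_2 = InvRound(s_1, k_2) = 0x0805
s_3 = InvRound(s_2, k_1) = 0xE465
s_4 = InvRound(s_3, k_0) = 0xDEF5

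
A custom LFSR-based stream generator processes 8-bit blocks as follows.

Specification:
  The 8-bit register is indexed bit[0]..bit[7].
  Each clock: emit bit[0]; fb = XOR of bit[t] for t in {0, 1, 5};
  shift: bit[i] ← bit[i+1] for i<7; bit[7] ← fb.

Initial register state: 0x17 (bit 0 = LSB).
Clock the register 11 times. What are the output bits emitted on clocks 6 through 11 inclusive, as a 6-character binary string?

reg_0 = 0x17
clock 1: out=1, reg = 0x0B
clock 2: out=1, reg = 0x05
clock 3: out=1, reg = 0x82
clock 4: out=0, reg = 0xC1
clock 5: out=1, reg = 0xE0
clock 6: out=0, reg = 0xF0
clock 7: out=0, reg = 0xF8
clock 8: out=0, reg = 0xFC
clock 9: out=0, reg = 0xFE
clock 10: out=0, reg = 0x7F
clock 11: out=1, reg = 0xBF

000001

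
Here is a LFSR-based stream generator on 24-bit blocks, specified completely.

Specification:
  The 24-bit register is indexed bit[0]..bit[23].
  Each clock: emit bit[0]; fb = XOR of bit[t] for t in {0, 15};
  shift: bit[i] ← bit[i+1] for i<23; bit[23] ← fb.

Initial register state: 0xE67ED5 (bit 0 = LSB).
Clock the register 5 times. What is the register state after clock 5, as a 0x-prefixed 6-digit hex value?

0xCF33F6

reg_0 = 0xE67ED5
clock 1: out=1, reg = 0xF33F6A
clock 2: out=0, reg = 0x799FB5
clock 3: out=1, reg = 0x3CCFDA
clock 4: out=0, reg = 0x9E67ED
clock 5: out=1, reg = 0xCF33F6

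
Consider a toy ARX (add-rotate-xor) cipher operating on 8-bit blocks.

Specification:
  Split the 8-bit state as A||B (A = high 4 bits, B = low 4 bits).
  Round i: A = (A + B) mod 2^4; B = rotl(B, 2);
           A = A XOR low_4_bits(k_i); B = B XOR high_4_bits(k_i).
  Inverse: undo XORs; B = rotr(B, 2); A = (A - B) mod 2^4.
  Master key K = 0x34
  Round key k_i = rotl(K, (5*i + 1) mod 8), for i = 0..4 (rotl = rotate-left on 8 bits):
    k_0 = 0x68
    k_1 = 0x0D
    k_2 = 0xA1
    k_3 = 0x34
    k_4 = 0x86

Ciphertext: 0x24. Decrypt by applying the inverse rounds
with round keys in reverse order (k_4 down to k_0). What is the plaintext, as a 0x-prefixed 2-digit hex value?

s_0 = ciphertext = 0x24
s_1 = InvRound(s_0, k_4) = 0x13
s_2 = InvRound(s_1, k_3) = 0x50
s_3 = InvRound(s_2, k_2) = 0xAA
s_4 = InvRound(s_3, k_1) = 0xDA
s_5 = InvRound(s_4, k_0) = 0x23

0x23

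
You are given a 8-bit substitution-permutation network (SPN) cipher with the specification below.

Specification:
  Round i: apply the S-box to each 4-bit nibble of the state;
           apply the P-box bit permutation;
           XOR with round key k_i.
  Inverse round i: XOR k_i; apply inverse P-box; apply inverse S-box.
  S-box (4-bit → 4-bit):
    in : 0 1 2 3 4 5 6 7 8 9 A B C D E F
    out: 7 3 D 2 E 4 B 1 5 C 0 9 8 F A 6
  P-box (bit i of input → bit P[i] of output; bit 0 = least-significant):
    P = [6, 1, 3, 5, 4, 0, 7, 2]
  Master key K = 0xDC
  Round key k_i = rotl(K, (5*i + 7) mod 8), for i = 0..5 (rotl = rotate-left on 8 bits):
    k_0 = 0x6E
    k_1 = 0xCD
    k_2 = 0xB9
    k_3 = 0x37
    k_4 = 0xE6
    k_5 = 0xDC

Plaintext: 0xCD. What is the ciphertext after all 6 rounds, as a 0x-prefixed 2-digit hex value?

s_0 = plaintext = 0xCD
s_1 = Round(s_0, k_0) = 0x00
s_2 = Round(s_1, k_1) = 0x16
s_3 = Round(s_2, k_2) = 0xCA
s_4 = Round(s_3, k_3) = 0x33
s_5 = Round(s_4, k_4) = 0xE5
s_6 = Round(s_5, k_5) = 0xD1

0xD1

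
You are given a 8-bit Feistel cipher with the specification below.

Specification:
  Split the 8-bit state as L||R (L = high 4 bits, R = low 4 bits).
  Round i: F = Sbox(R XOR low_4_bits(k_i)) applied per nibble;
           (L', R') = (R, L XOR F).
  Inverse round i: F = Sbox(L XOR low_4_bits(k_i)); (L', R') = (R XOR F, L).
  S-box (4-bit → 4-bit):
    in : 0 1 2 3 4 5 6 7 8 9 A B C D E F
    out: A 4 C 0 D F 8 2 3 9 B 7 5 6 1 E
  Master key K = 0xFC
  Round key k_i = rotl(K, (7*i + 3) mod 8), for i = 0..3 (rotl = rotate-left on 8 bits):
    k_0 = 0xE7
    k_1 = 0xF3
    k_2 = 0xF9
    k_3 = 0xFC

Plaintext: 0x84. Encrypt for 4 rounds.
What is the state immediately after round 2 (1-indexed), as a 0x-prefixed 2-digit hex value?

0x83

s_0 = plaintext = 0x84
s_1 = Round(s_0, k_0) = 0x48
s_2 = Round(s_1, k_1) = 0x83
s_3 = Round(s_2, k_2) = 0x33
s_4 = Round(s_3, k_3) = 0x3D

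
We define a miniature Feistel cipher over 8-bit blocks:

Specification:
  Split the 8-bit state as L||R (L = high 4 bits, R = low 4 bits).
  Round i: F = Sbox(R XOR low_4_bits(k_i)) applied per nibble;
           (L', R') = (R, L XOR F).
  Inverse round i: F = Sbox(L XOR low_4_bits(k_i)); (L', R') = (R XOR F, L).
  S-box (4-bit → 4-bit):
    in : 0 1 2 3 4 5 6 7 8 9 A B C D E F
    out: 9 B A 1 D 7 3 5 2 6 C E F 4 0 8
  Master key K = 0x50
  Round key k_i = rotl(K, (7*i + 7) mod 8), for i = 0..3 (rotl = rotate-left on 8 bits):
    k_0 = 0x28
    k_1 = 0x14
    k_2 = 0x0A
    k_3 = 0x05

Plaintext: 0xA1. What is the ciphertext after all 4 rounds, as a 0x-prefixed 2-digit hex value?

0xAB

s_0 = plaintext = 0xA1
s_1 = Round(s_0, k_0) = 0x1C
s_2 = Round(s_1, k_1) = 0xC3
s_3 = Round(s_2, k_2) = 0x3A
s_4 = Round(s_3, k_3) = 0xAB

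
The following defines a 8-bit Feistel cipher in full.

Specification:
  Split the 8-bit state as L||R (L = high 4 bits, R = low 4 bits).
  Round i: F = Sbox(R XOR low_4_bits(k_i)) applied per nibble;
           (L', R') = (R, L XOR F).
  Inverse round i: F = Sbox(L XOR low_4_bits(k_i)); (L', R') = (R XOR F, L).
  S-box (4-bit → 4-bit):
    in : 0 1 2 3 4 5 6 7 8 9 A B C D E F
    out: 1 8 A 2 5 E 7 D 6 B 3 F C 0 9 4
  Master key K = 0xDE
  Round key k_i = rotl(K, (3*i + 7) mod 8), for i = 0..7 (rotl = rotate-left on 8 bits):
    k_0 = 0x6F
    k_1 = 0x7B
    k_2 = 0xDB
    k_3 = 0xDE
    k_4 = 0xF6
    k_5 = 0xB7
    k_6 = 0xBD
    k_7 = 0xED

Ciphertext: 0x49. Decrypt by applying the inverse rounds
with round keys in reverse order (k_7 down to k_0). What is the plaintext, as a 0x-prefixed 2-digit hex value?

s_0 = ciphertext = 0x49
s_1 = InvRound(s_0, k_7) = 0x24
s_2 = InvRound(s_1, k_6) = 0x02
s_3 = InvRound(s_2, k_5) = 0xF0
s_4 = InvRound(s_3, k_4) = 0xBF
s_5 = InvRound(s_4, k_3) = 0x1B
s_6 = InvRound(s_5, k_2) = 0x81
s_7 = InvRound(s_6, k_1) = 0x38
s_8 = InvRound(s_7, k_0) = 0x43

0x43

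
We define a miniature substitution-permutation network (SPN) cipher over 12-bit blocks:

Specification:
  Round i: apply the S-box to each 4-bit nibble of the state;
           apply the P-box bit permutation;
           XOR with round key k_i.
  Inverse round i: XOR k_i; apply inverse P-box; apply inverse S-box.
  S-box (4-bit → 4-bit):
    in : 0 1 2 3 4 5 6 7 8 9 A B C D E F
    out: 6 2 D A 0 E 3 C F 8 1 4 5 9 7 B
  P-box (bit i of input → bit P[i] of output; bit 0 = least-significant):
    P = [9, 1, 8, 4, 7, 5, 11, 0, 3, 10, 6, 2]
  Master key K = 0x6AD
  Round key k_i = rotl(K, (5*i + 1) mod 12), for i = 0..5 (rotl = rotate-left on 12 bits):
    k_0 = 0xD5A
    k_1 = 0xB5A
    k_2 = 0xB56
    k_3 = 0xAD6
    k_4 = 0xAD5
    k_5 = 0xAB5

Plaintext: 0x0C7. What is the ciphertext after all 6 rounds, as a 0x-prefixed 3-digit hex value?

s_0 = plaintext = 0x0C7
s_1 = Round(s_0, k_0) = 0x08A
s_2 = Round(s_1, k_1) = 0x5BB
s_3 = Round(s_2, k_2) = 0x612
s_4 = Round(s_3, k_3) = 0xDEE
s_5 = Round(s_4, k_4) = 0x17B
s_6 = Round(s_5, k_5) = 0x7B4

0x7B4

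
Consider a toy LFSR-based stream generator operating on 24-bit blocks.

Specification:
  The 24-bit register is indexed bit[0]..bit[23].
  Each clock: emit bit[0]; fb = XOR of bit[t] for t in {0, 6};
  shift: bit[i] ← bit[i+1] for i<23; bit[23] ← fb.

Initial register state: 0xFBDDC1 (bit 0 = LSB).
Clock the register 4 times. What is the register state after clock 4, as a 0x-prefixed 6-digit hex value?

reg_0 = 0xFBDDC1
clock 1: out=1, reg = 0x7DEEE0
clock 2: out=0, reg = 0xBEF770
clock 3: out=0, reg = 0xDF7BB8
clock 4: out=0, reg = 0x6FBDDC

0x6FBDDC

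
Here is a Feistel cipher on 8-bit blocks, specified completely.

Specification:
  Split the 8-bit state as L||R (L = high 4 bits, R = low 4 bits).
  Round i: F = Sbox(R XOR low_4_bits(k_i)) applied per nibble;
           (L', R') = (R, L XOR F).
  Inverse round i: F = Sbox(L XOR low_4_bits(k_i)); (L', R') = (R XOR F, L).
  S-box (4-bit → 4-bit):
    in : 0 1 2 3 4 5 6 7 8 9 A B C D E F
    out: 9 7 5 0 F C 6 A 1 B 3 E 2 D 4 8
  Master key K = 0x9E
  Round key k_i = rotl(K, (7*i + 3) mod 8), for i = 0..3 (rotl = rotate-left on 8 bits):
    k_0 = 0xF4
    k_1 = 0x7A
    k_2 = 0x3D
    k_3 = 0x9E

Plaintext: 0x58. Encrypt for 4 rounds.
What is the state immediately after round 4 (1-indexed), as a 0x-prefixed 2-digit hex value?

s_0 = plaintext = 0x58
s_1 = Round(s_0, k_0) = 0x87
s_2 = Round(s_1, k_1) = 0x75
s_3 = Round(s_2, k_2) = 0x56
s_4 = Round(s_3, k_3) = 0x64

0x64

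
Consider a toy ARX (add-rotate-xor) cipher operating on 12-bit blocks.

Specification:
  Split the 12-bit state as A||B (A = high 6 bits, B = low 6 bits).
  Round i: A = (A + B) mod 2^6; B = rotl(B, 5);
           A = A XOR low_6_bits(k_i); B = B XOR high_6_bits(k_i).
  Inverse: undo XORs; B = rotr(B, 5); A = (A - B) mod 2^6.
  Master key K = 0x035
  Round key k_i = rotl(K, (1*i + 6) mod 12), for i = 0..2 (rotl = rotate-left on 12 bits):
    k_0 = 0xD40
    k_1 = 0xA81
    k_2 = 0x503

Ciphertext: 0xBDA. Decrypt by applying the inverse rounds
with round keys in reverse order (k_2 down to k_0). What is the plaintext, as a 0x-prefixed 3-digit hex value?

0xD30

s_0 = ciphertext = 0xBDA
s_1 = InvRound(s_0, k_2) = 0x41C
s_2 = InvRound(s_1, k_1) = 0x92D
s_3 = InvRound(s_2, k_0) = 0xD30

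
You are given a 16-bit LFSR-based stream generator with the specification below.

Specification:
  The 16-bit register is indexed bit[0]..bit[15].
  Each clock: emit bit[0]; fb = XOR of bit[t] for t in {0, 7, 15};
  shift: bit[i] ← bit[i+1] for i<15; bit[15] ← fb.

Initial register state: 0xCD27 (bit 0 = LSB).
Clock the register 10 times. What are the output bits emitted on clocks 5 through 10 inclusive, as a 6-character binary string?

010010

reg_0 = 0xCD27
clock 1: out=1, reg = 0x6693
clock 2: out=1, reg = 0x3349
clock 3: out=1, reg = 0x99A4
clock 4: out=0, reg = 0x4CD2
clock 5: out=0, reg = 0xA669
clock 6: out=1, reg = 0x5334
clock 7: out=0, reg = 0x299A
clock 8: out=0, reg = 0x94CD
clock 9: out=1, reg = 0xCA66
clock 10: out=0, reg = 0xE533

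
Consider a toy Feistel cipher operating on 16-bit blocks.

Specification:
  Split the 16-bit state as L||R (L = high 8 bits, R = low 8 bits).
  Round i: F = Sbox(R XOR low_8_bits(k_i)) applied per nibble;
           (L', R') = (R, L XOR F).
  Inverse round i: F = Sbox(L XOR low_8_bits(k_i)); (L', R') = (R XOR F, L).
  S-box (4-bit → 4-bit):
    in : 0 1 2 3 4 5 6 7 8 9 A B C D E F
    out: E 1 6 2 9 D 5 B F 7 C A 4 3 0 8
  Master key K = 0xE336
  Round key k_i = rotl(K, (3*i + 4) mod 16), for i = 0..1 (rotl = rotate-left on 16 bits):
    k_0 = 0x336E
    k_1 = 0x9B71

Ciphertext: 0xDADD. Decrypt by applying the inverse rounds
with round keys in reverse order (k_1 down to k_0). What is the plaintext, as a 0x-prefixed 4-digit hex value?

s_0 = ciphertext = 0xDADD
s_1 = InvRound(s_0, k_1) = 0x17DA
s_2 = InvRound(s_1, k_0) = 0x6D17

0x6D17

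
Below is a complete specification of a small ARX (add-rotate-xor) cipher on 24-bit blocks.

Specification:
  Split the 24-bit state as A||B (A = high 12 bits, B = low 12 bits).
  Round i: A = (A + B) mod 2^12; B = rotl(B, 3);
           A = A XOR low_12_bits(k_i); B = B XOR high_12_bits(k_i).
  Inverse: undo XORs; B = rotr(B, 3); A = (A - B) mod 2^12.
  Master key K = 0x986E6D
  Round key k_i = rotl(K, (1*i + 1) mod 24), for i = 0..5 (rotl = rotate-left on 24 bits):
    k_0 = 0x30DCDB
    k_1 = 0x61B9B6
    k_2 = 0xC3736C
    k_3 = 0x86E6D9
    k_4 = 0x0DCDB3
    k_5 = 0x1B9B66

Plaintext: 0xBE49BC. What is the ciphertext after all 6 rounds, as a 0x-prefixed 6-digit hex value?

s_0 = plaintext = 0xBE49BC
s_1 = Round(s_0, k_0) = 0x97BEE9
s_2 = Round(s_1, k_1) = 0x1D2154
s_3 = Round(s_2, k_2) = 0x04A697
s_4 = Round(s_3, k_3) = 0x038CD5
s_5 = Round(s_4, k_4) = 0x0BE672
s_6 = Round(s_5, k_5) = 0xC5622A

0xC5622A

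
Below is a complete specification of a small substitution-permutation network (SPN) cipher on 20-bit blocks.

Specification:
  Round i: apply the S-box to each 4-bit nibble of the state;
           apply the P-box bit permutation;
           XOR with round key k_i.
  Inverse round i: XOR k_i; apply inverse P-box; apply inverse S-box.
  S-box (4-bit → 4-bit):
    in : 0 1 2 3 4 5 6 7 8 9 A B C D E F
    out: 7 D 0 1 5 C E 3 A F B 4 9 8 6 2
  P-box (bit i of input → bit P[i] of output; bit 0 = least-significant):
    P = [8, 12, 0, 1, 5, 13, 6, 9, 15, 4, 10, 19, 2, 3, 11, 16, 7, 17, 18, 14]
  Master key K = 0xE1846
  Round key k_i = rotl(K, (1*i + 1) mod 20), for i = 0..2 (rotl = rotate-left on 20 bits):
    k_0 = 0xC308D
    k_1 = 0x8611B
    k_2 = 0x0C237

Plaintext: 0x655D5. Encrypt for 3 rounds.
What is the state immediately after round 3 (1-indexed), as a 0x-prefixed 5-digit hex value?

s_0 = plaintext = 0x655D5
s_1 = Round(s_0, k_0) = 0x37E8E
s_2 = Round(s_1, k_1) = 0x85786
s_3 = Round(s_2, k_2) = 0x33824

0x33824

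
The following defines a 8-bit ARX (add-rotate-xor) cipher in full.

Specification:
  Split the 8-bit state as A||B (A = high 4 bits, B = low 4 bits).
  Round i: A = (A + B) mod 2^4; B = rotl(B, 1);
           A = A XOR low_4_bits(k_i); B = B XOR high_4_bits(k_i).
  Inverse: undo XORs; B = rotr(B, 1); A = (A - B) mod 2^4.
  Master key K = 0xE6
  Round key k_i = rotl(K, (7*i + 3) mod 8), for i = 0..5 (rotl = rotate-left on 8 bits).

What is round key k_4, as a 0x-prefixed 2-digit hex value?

0x73

K = 0xE6
k_0 = rotl(K, (7*0+3) mod 8) = rotl(K, 3) = 0x37
k_1 = rotl(K, (7*1+3) mod 8) = rotl(K, 2) = 0x9B
k_2 = rotl(K, (7*2+3) mod 8) = rotl(K, 1) = 0xCD
k_3 = rotl(K, (7*3+3) mod 8) = rotl(K, 0) = 0xE6
k_4 = rotl(K, (7*4+3) mod 8) = rotl(K, 7) = 0x73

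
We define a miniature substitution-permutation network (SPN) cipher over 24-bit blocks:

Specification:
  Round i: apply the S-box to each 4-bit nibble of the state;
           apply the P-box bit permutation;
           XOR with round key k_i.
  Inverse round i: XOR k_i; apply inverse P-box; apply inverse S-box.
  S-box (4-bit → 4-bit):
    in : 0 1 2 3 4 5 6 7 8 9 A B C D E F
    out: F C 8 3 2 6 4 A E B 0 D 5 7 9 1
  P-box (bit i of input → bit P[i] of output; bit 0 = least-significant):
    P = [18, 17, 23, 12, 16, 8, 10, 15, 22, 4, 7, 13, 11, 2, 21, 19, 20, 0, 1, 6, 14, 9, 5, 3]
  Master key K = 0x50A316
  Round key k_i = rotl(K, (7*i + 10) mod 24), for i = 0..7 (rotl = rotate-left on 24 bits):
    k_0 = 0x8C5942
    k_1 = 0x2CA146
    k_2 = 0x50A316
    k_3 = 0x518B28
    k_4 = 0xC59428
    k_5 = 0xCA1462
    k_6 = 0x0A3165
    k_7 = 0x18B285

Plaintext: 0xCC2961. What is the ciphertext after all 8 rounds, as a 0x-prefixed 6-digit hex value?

s_0 = plaintext = 0xCC2961
s_1 = Round(s_0, k_0) = 0x542D70
s_2 = Round(s_1, k_1) = 0xE232F7
s_3 = Round(s_2, k_2) = 0x53DB5A
s_4 = Round(s_3, k_3) = 0x21A48D
s_5 = Round(s_4, k_4) = 0x431172
s_6 = Round(s_5, k_5) = 0xF2A7E3
s_7 = Round(s_6, k_6) = 0x0DD135
s_8 = Round(s_7, k_7) = 0xABD92A

0xABD92A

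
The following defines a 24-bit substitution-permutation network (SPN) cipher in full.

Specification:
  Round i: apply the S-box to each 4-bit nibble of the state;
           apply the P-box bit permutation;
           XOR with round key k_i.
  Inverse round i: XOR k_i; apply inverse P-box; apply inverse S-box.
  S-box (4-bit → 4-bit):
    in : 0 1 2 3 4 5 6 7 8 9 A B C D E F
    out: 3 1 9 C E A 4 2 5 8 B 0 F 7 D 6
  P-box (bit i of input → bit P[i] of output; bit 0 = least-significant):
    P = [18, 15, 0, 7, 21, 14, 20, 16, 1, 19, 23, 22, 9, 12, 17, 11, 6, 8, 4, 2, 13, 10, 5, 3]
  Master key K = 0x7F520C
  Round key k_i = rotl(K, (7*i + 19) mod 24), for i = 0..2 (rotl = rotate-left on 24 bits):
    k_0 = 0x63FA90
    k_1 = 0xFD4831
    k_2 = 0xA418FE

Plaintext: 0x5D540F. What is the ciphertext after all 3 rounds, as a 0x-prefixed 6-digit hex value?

s_0 = plaintext = 0x5D540F
s_1 = Round(s_0, k_0) = 0x8B27C9
s_2 = Round(s_1, k_1) = 0xC42291
s_3 = Round(s_2, k_2) = 0xE137C0

0xE137C0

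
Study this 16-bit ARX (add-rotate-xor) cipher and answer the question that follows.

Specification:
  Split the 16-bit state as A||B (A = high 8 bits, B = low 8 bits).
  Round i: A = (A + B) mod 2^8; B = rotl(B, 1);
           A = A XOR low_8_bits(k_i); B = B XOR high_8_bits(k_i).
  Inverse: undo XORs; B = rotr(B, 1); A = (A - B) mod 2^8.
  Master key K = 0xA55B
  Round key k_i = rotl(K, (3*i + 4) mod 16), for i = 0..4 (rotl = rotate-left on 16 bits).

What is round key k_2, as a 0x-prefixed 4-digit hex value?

0x6E95

K = 0xA55B
k_0 = rotl(K, (3*0+4) mod 16) = rotl(K, 4) = 0x55BA
k_1 = rotl(K, (3*1+4) mod 16) = rotl(K, 7) = 0xADD2
k_2 = rotl(K, (3*2+4) mod 16) = rotl(K, 10) = 0x6E95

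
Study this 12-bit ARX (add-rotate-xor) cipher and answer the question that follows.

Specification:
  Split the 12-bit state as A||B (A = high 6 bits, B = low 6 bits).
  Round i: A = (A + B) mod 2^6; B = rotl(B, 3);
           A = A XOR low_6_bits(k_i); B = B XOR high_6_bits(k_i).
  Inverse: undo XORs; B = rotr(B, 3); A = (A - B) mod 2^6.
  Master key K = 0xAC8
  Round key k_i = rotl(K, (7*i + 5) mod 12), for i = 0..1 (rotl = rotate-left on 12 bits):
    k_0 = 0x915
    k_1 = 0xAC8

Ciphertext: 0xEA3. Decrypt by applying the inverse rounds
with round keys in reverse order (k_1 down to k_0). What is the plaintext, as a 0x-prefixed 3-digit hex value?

s_0 = ciphertext = 0xEA3
s_1 = InvRound(s_0, k_1) = 0xC41
s_2 = InvRound(s_1, k_0) = 0xE2C

0xE2C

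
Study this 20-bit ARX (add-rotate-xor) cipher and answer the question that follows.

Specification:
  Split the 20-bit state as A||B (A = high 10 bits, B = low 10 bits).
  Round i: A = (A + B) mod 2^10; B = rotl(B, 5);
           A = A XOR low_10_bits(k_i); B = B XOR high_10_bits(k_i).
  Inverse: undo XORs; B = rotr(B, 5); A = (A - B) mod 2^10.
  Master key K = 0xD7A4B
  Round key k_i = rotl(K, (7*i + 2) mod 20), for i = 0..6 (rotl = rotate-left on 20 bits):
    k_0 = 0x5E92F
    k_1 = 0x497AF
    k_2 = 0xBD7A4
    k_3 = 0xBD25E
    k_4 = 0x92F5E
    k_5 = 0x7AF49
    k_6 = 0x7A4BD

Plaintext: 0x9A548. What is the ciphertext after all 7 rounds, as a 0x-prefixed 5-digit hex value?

0x6C276

s_0 = plaintext = 0x9A548
s_1 = Round(s_0, k_0) = 0xA7870
s_2 = Round(s_1, k_1) = 0x28726
s_3 = Round(s_2, k_2) = 0x18E2C
s_4 = Round(s_3, k_3) = 0x34765
s_5 = Round(s_4, k_4) = 0xDA2F0
s_6 = Round(s_5, k_5) = 0x447FC
s_7 = Round(s_6, k_6) = 0x6C276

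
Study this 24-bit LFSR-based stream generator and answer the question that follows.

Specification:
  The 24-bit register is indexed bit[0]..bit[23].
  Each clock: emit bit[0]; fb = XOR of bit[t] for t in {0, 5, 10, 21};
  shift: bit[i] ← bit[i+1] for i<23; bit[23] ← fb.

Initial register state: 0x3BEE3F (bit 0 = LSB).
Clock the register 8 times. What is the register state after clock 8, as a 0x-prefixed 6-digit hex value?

reg_0 = 0x3BEE3F
clock 1: out=1, reg = 0x1DF71F
clock 2: out=1, reg = 0x0EFB8F
clock 3: out=1, reg = 0x877DC7
clock 4: out=1, reg = 0x43BEE3
clock 5: out=1, reg = 0xA1DF71
clock 6: out=1, reg = 0x50EFB8
clock 7: out=0, reg = 0x2877DC
clock 8: out=0, reg = 0x143BEE

0x143BEE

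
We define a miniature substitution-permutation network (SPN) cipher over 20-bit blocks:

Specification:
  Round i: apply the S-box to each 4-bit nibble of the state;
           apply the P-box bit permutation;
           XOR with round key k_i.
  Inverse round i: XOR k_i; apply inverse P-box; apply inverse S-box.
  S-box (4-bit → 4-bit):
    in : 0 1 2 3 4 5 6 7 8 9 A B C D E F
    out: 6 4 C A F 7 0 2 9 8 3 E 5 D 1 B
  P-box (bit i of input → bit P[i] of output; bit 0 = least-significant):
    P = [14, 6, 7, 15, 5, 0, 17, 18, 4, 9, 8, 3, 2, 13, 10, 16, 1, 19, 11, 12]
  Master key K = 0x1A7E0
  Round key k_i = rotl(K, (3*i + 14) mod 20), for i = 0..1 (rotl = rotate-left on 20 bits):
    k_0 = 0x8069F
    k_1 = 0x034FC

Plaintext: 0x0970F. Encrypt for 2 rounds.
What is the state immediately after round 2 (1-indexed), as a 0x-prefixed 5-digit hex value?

0xE61C8

s_0 = plaintext = 0x0970F
s_1 = Round(s_0, k_0) = 0x3CCDE
s_2 = Round(s_1, k_1) = 0xE61C8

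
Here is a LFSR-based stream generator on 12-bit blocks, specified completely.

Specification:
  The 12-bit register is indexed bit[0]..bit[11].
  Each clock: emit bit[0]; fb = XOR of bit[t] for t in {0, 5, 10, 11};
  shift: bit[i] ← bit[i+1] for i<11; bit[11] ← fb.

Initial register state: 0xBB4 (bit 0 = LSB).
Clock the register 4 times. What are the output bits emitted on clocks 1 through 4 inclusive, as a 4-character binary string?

0010

reg_0 = 0xBB4
clock 1: out=0, reg = 0x5DA
clock 2: out=0, reg = 0xAED
clock 3: out=1, reg = 0xD76
clock 4: out=0, reg = 0xEBB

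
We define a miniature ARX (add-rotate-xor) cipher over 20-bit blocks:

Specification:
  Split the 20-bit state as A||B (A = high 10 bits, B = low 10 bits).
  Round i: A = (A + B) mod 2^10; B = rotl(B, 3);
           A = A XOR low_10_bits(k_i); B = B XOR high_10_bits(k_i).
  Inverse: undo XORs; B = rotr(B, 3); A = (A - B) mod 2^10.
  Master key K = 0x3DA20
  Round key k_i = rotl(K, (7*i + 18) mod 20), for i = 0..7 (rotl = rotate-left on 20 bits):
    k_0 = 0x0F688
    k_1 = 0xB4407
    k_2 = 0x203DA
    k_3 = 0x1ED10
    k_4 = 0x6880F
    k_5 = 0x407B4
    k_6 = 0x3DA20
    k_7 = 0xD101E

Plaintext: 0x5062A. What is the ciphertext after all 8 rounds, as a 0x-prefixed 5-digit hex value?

0x206FA

s_0 = plaintext = 0x5062A
s_1 = Round(s_0, k_0) = 0x78D69
s_2 = Round(s_1, k_1) = 0xD2D9B
s_3 = Round(s_2, k_2) = 0xCF05B
s_4 = Round(s_3, k_3) = 0xA1EA3
s_5 = Round(s_4, k_4) = 0x494BF
s_6 = Round(s_5, k_5) = 0x940F8
s_7 = Round(s_6, k_6) = 0x5A337
s_8 = Round(s_7, k_7) = 0x206FA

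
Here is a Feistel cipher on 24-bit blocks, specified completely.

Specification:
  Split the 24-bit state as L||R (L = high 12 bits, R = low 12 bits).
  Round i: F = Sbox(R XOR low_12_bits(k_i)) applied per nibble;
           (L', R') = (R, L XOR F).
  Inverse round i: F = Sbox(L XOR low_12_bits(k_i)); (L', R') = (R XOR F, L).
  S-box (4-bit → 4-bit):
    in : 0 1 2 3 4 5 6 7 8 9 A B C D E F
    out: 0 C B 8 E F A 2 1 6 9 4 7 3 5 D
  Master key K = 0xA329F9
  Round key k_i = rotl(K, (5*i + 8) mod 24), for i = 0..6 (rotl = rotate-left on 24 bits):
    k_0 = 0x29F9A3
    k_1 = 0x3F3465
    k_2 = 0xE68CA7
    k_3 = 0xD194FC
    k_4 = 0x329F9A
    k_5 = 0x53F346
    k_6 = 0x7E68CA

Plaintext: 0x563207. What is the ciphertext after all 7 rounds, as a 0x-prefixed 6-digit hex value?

0xB9CB46

s_0 = plaintext = 0x563207
s_1 = Round(s_0, k_0) = 0x2071FD
s_2 = Round(s_1, k_1) = 0x1FDD66
s_3 = Round(s_2, k_2) = 0xD66D81
s_4 = Round(s_3, k_3) = 0xD81B45
s_5 = Round(s_4, k_4) = 0xB453BC
s_6 = Round(s_5, k_5) = 0x3BCB9C
s_7 = Round(s_6, k_6) = 0xB9CB46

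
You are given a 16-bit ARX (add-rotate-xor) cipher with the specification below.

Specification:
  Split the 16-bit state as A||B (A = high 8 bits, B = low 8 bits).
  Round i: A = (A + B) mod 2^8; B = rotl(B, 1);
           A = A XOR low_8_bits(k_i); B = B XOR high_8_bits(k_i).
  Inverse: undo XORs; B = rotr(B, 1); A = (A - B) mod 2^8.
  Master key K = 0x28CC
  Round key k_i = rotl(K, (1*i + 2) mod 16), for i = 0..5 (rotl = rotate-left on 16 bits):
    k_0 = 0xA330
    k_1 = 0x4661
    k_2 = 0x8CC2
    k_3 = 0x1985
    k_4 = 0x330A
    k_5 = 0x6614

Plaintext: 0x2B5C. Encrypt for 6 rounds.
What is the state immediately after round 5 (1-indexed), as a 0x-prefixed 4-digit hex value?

s_0 = plaintext = 0x2B5C
s_1 = Round(s_0, k_0) = 0xB71B
s_2 = Round(s_1, k_1) = 0xB370
s_3 = Round(s_2, k_2) = 0xE16C
s_4 = Round(s_3, k_3) = 0xC8C1
s_5 = Round(s_4, k_4) = 0x83B0
s_6 = Round(s_5, k_5) = 0x2707

0x83B0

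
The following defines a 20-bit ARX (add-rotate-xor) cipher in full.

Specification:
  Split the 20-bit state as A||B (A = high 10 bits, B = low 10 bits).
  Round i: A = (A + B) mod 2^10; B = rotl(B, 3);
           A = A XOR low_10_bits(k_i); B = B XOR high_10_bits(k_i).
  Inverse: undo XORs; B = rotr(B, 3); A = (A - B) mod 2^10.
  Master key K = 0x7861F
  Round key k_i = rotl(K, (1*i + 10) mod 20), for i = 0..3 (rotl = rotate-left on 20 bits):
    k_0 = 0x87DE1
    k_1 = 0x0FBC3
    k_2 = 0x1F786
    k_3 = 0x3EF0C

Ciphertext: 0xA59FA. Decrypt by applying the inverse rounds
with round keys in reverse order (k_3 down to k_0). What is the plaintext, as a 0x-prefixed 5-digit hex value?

s_0 = ciphertext = 0xA59FA
s_1 = InvRound(s_0, k_3) = 0x3E8A0
s_2 = InvRound(s_1, k_2) = 0x3869B
s_3 = InvRound(s_2, k_1) = 0x13AD4
s_4 = InvRound(s_3, k_0) = 0x05999

0x05999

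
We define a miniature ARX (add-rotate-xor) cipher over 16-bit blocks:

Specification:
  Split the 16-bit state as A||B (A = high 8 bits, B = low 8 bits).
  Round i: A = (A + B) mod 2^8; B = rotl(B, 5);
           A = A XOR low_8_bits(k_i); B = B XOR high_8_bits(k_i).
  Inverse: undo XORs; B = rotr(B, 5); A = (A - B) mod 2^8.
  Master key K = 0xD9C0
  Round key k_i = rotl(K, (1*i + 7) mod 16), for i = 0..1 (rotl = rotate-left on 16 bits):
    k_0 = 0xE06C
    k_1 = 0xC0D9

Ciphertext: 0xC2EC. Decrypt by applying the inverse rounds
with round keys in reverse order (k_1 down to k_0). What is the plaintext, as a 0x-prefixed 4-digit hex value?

s_0 = ciphertext = 0xC2EC
s_1 = InvRound(s_0, k_1) = 0xBA61
s_2 = InvRound(s_1, k_0) = 0xCA0C

0xCA0C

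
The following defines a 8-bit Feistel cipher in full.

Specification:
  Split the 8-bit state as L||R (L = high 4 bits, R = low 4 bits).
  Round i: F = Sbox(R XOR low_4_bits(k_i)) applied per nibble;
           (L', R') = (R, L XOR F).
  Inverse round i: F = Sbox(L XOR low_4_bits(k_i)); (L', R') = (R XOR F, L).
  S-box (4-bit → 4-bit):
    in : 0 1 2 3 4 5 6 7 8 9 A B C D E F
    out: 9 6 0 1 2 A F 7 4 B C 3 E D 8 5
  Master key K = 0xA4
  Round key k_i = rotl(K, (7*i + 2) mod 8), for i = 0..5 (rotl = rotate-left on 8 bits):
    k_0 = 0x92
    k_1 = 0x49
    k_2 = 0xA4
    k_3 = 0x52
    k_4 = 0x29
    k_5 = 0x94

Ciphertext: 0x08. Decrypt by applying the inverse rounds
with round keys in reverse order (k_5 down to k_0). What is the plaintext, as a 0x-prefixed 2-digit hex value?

s_0 = ciphertext = 0x08
s_1 = InvRound(s_0, k_5) = 0xA0
s_2 = InvRound(s_1, k_4) = 0x1A
s_3 = InvRound(s_2, k_3) = 0xB1
s_4 = InvRound(s_3, k_2) = 0x4B
s_5 = InvRound(s_4, k_1) = 0x64
s_6 = InvRound(s_5, k_0) = 0x66

0x66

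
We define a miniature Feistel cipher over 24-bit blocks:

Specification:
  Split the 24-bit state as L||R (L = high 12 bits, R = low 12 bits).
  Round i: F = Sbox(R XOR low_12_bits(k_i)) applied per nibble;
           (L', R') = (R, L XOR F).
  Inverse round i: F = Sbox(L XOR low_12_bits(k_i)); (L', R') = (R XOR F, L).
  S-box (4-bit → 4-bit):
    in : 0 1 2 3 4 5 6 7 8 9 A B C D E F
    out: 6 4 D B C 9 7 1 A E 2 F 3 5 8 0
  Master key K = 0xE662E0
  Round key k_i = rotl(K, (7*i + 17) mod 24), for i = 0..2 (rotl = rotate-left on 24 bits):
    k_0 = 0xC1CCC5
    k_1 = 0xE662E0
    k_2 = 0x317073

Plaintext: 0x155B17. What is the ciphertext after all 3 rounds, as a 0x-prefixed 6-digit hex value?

0x69D780

s_0 = plaintext = 0x155B17
s_1 = Round(s_0, k_0) = 0xB17008
s_2 = Round(s_1, k_1) = 0x00869D
s_3 = Round(s_2, k_2) = 0x69D780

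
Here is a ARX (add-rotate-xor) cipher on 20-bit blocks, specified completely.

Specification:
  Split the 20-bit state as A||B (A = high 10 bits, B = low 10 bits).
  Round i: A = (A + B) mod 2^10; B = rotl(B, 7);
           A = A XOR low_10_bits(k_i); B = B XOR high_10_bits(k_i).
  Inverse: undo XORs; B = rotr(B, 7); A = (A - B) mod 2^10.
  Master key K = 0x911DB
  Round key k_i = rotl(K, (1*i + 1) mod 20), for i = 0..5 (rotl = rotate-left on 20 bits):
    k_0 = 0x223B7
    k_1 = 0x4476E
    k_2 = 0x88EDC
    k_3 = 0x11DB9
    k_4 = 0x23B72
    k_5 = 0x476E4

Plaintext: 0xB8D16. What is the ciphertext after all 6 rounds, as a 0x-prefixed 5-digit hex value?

0x0DA23

s_0 = plaintext = 0xB8D16
s_1 = Round(s_0, k_0) = 0x13BAA
s_2 = Round(s_1, k_1) = 0x25864
s_3 = Round(s_2, k_2) = 0x8982F
s_4 = Round(s_3, k_3) = 0xFB3C2
s_5 = Round(s_4, k_4) = 0x371F6
s_6 = Round(s_5, k_5) = 0x0DA23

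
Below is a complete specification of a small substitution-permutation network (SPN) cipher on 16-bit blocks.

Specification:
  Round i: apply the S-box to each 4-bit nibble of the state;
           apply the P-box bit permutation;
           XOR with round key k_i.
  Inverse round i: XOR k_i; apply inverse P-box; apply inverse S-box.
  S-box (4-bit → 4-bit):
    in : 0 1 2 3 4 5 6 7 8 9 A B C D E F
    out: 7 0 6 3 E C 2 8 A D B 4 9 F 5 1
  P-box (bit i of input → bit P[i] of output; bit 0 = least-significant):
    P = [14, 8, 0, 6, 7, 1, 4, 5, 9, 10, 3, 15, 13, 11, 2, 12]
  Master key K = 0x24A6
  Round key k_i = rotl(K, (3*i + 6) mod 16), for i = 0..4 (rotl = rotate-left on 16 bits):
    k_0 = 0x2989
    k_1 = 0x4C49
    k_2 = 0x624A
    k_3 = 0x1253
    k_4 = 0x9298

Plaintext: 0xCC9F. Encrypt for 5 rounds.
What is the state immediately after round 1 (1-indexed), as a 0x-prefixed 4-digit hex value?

0xDB39

s_0 = plaintext = 0xCC9F
s_1 = Round(s_0, k_0) = 0xDB39
s_2 = Round(s_1, k_1) = 0x3486
s_3 = Round(s_2, k_2) = 0xCF60
s_4 = Round(s_3, k_3) = 0x6150
s_5 = Round(s_4, k_4) = 0xDBA9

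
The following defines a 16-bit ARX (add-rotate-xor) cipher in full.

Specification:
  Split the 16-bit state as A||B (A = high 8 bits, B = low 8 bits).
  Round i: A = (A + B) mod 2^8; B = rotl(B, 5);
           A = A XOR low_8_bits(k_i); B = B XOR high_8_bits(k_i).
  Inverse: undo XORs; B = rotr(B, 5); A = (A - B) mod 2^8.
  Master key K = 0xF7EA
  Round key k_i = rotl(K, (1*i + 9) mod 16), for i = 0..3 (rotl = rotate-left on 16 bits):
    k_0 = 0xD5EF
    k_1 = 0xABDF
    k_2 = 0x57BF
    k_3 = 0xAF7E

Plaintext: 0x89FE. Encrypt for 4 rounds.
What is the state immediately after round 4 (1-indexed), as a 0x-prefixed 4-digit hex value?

s_0 = plaintext = 0x89FE
s_1 = Round(s_0, k_0) = 0x680A
s_2 = Round(s_1, k_1) = 0xADEA
s_3 = Round(s_2, k_2) = 0x280A
s_4 = Round(s_3, k_3) = 0x4CEE

0x4CEE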